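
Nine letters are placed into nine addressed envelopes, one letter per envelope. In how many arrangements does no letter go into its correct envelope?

133496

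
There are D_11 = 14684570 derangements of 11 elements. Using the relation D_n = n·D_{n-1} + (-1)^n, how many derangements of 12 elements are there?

D_12 = 12·14684570 + 1 = 176214841.

176214841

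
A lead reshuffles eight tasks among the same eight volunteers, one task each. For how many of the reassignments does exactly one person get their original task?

14832

Pick the single fixed position: C(8,1) = 8 ways.
The remaining 7 must be deranged: !7 = 1854.
Total: 8 × 1854 = 14832.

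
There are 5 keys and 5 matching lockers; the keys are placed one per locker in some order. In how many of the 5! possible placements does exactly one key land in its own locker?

45

Pick the single fixed position: C(5,1) = 5 ways.
The remaining 4 must be deranged: !4 = 9.
Total: 5 × 9 = 45.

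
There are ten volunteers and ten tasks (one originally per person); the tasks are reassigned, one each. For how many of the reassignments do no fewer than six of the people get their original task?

2176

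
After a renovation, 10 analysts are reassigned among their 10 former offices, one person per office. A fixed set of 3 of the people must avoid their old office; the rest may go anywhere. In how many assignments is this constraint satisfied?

2656080

Let A_j be the event that the j-th constrained one is fixed. By inclusion-exclusion over the 3 events:
Σ_{j=0}^{3} (-1)^j C(3,j)(10-j)!
= C(3,0)·10! - C(3,1)·9! + C(3,2)·8! - C(3,3)·7!
= 3628800 - 1088640 + 120960 - 5040
= 2656080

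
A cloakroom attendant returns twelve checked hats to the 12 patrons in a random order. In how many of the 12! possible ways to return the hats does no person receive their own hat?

176214841

Recurrence: !12 = 11·(!11 + !10).
!12 = 11·(14684570 + 1334961) = 11·16019531 = 176214841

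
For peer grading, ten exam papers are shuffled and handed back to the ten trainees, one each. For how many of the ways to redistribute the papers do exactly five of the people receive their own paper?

Pick the 5 fixed positions: C(10,5) = 252 ways.
The remaining 5 must be deranged: !5 = 44.
Total: 252 × 44 = 11088.

11088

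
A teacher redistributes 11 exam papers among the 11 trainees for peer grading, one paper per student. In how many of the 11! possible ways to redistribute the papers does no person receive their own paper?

14684570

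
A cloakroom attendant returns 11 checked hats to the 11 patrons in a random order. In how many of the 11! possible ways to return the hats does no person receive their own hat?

The number of derangements of 11 is !11 = Σ_{k=0}^{11} (-1)^k·11!/k!
= 11! - 11!/1! + 11!/2! - 11!/3! + 11!/4! - 11!/5! + 11!/6! - 11!/7! + 11!/8! - 11!/9! + 11!/10! - 11!/11!
= 39916800 - 39916800 + 19958400 - 6652800 + 1663200 - 332640 + 55440 - 7920 + 990 - 110 + 11 - 1
= 14684570

14684570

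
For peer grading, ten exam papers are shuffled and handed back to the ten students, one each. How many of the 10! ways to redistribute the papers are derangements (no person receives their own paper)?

!10 = 10! · Σ_{k=0}^{10} (-1)^k/k!
= 10! - 10!/1! + 10!/2! - 10!/3! + 10!/4! - 10!/5! + 10!/6! - 10!/7! + 10!/8! - 10!/9! + 10!/10!
= 3628800 - 3628800 + 1814400 - 604800 + 151200 - 30240 + 5040 - 720 + 90 - 10 + 1
= 1334961

1334961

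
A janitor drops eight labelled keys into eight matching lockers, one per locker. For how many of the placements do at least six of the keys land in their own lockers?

Sum C(8,i)·!(8-i) for i = 6..8:
  i=6: C(8,6)·!2 = 28·1 = 28
  i=7: C(8,7)·!1 = 8·0 = 0
  i=8: C(8,8)·!0 = 1·1 = 1
Total = 29.

29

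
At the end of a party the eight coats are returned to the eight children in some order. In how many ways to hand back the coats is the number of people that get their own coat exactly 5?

112

Pick the 5 fixed positions: C(8,5) = 56 ways.
The other 3 form a derangement: !3 = 2.
Total: 56 × 2 = 112.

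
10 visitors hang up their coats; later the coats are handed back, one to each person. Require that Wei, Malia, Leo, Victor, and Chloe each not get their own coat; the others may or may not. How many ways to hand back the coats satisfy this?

Let A_j be the event that the j-th constrained one is fixed. By inclusion-exclusion over the 5 events:
Σ_{j=0}^{5} (-1)^j C(5,j)(10-j)!
= C(5,0)·10! - C(5,1)·9! + C(5,2)·8! - C(5,3)·7! + C(5,4)·6! - C(5,5)·5!
= 3628800 - 1814400 + 403200 - 50400 + 3600 - 120
= 2170680

2170680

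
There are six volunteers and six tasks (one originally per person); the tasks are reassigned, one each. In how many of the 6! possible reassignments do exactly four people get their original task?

15

Pick the 4 fixed positions: C(6,4) = 15 ways.
The other 2 form a derangement: !2 = 1.
Total: 15 × 1 = 15.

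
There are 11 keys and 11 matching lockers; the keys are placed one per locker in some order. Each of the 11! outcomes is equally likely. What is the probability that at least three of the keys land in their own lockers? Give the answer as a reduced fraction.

3205379/39916800

Favorable outcomes: Σ_{i≥3} C(11,i)·!(11-i) = 165·14833 + 330·1854 + 462·265 + 462·44 + 330·9 + 165·2 + 55·1 + 11·0 + 1·1 = 3205379.
Total outcomes: 11! = 39916800.
Probability = 3205379/39916800 = 3205379/39916800.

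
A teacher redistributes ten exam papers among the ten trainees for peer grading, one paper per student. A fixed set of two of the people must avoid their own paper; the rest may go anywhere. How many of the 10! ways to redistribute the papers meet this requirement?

2943360

Let A_j be the event that the j-th constrained one is fixed. By inclusion-exclusion over the 2 events:
Σ_{j=0}^{2} (-1)^j C(2,j)(10-j)!
= C(2,0)·10! - C(2,1)·9! + C(2,2)·8!
= 3628800 - 725760 + 40320
= 2943360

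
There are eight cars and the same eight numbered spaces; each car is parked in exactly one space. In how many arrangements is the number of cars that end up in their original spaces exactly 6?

Pick the 6 fixed positions: C(8,6) = 28 ways.
The other 2 form a derangement: !2 = 1.
Total: 28 × 1 = 28.

28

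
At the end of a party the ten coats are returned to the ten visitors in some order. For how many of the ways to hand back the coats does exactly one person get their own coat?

1334960

Choose which one of the 10 is fixed: C(10,1) = 10.
The remaining 9 must be deranged: !9 = 133496.
Total: 10 × 133496 = 1334960.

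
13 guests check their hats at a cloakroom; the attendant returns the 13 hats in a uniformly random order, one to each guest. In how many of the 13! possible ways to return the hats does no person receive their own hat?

2290792932

The number of derangements of 13 is !13 = Σ_{k=0}^{13} (-1)^k·13!/k!
= 13! - 13!/1! + 13!/2! - 13!/3! + 13!/4! - 13!/5! + 13!/6! - 13!/7! + 13!/8! - 13!/9! + 13!/10! - 13!/11! + 13!/12! - 13!/13!
= 6227020800 - 6227020800 + 3113510400 - 1037836800 + 259459200 - 51891840 + 8648640 - 1235520 + 154440 - 17160 + 1716 - 156 + 13 - 1
= 2290792932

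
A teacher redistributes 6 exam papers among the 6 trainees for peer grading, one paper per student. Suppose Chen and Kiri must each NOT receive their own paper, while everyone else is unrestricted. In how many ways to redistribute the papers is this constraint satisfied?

Inclusion-exclusion on the 2 forbidden self-matches:
Σ_{j=0}^{2} (-1)^j C(2,j)(6-j)!
= C(2,0)·6! - C(2,1)·5! + C(2,2)·4!
= 720 - 240 + 24
= 504

504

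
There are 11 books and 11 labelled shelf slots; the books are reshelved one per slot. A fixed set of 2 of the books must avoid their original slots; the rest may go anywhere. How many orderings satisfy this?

33022080

Inclusion-exclusion on the 2 forbidden self-matches:
Σ_{j=0}^{2} (-1)^j C(2,j)(11-j)!
= C(2,0)·11! - C(2,1)·10! + C(2,2)·9!
= 39916800 - 7257600 + 362880
= 33022080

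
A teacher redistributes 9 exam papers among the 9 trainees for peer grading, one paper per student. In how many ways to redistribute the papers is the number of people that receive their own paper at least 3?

# with exactly i fixed is C(9,i)·!(9-i); sum over i=3..9:
  i=3: C(9,3)·!6 = 84·265 = 22260
  i=4: C(9,4)·!5 = 126·44 = 5544
  i=5: C(9,5)·!4 = 126·9 = 1134
  i=6: C(9,6)·!3 = 84·2 = 168
  i=7: C(9,7)·!2 = 36·1 = 36
  i=8: C(9,8)·!1 = 9·0 = 0
  i=9: C(9,9)·!0 = 1·1 = 1
Total = 29143.

29143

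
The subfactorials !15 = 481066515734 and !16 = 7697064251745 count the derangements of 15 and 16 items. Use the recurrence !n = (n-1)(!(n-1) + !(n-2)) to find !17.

130850092279664

!17 = (17-1)·(!16 + !15) = 16·(7697064251745 + 481066515734) = 16·8178130767479 = 130850092279664.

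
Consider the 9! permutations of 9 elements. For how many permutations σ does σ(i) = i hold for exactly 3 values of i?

22260

Choose which 3 of the 9 are fixed: C(9,3) = 84.
The other 6 form a derangement: !6 = 265.
Total: 84 × 265 = 22260.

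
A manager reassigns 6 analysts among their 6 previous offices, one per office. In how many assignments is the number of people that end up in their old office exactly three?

Choose which 3 of the 6 are fixed: C(6,3) = 20.
The remaining 3 must be deranged: !3 = 2.
Total: 20 × 2 = 40.

40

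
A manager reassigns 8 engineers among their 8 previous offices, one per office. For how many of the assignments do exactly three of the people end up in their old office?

2464

Choose which 3 of the 8 are fixed: C(8,3) = 56.
The remaining 5 must be deranged: !5 = 44.
Total: 56 × 44 = 2464.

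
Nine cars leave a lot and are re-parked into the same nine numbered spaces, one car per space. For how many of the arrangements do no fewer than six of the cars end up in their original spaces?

205

# with exactly i fixed is C(9,i)·!(9-i); sum over i=6..9:
  i=6: C(9,6)·!3 = 84·2 = 168
  i=7: C(9,7)·!2 = 36·1 = 36
  i=8: C(9,8)·!1 = 9·0 = 0
  i=9: C(9,9)·!0 = 1·1 = 1
Total = 205.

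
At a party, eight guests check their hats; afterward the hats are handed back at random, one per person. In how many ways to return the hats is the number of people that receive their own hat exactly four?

630

Pick the 4 fixed positions: C(8,4) = 70 ways.
The other 4 form a derangement: !4 = 9.
Total: 70 × 9 = 630.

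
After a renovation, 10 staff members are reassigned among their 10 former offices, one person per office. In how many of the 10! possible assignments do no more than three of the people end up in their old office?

3559886

# with exactly i fixed is C(10,i)·!(10-i); sum over i=0..3:
  i=0: C(10,0)·!10 = 1·1334961 = 1334961
  i=1: C(10,1)·!9 = 10·133496 = 1334960
  i=2: C(10,2)·!8 = 45·14833 = 667485
  i=3: C(10,3)·!7 = 120·1854 = 222480
Total = 3559886.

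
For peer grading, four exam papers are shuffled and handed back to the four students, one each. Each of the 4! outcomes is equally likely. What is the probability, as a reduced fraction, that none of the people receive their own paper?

Favorable outcomes: !4 = 9.
Total outcomes: 4! = 24.
Probability = 9/24 = 3/8.

3/8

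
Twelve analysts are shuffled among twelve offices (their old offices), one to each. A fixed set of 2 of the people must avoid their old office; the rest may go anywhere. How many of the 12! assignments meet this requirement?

402796800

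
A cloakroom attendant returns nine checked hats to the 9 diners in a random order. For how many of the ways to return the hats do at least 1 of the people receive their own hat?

229384

Sum C(9,i)·!(9-i) for i = 1..9:
  i=1: C(9,1)·!8 = 9·14833 = 133497
  i=2: C(9,2)·!7 = 36·1854 = 66744
  i=3: C(9,3)·!6 = 84·265 = 22260
  i=4: C(9,4)·!5 = 126·44 = 5544
  i=5: C(9,5)·!4 = 126·9 = 1134
  i=6: C(9,6)·!3 = 84·2 = 168
  i=7: C(9,7)·!2 = 36·1 = 36
  i=8: C(9,8)·!1 = 9·0 = 0
  i=9: C(9,9)·!0 = 1·1 = 1
Total = 229384.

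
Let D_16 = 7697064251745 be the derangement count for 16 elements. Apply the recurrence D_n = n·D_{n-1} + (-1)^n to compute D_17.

130850092279664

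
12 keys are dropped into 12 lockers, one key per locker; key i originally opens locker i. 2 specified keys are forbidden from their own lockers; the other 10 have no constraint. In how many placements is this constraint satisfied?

402796800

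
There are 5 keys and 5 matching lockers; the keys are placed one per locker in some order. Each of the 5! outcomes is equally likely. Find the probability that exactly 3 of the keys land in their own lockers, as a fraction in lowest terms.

1/12

Favorable outcomes: C(5,3)·!2 = 10·1 = 10.
Total outcomes: 5! = 120.
Probability = 10/120 = 1/12.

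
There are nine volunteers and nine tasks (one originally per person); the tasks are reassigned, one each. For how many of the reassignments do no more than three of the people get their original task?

Sum C(9,i)·!(9-i) for i = 0..3:
  i=0: C(9,0)·!9 = 1·133496 = 133496
  i=1: C(9,1)·!8 = 9·14833 = 133497
  i=2: C(9,2)·!7 = 36·1854 = 66744
  i=3: C(9,3)·!6 = 84·265 = 22260
Total = 355997.

355997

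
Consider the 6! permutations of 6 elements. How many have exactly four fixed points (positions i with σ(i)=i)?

15

Choose which 4 of the 6 are fixed: C(6,4) = 15.
The remaining 2 must be deranged: !2 = 1.
Total: 15 × 1 = 15.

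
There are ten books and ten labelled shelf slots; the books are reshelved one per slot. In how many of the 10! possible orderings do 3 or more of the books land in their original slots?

291394

# with exactly i fixed is C(10,i)·!(10-i); sum over i=3..10:
  i=3: C(10,3)·!7 = 120·1854 = 222480
  i=4: C(10,4)·!6 = 210·265 = 55650
  i=5: C(10,5)·!5 = 252·44 = 11088
  i=6: C(10,6)·!4 = 210·9 = 1890
  i=7: C(10,7)·!3 = 120·2 = 240
  i=8: C(10,8)·!2 = 45·1 = 45
  i=9: C(10,9)·!1 = 10·0 = 0
  i=10: C(10,10)·!0 = 1·1 = 1
Total = 291394.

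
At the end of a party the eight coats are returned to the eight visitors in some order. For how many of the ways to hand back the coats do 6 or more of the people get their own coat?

29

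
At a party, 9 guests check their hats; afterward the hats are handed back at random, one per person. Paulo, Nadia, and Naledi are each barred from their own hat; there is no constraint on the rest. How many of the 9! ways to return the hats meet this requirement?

Inclusion-exclusion on the 3 forbidden self-matches:
Σ_{j=0}^{3} (-1)^j C(3,j)(9-j)!
= C(3,0)·9! - C(3,1)·8! + C(3,2)·7! - C(3,3)·6!
= 362880 - 120960 + 15120 - 720
= 256320

256320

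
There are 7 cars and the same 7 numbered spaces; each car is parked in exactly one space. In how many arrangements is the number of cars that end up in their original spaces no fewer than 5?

22

Sum C(7,i)·!(7-i) for i = 5..7:
  i=5: C(7,5)·!2 = 21·1 = 21
  i=6: C(7,6)·!1 = 7·0 = 0
  i=7: C(7,7)·!0 = 1·1 = 1
Total = 22.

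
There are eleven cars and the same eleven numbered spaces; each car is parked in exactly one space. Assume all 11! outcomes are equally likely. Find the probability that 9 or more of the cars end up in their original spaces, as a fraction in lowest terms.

Favorable outcomes: Σ_{i≥9} C(11,i)·!(11-i) = 55·1 + 11·0 + 1·1 = 56.
Total outcomes: 11! = 39916800.
Probability = 56/39916800 = 1/712800.

1/712800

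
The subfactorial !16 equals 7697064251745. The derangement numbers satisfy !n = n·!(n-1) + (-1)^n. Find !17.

130850092279664

!17 = 17·7697064251745 - 1 = 130850092279664.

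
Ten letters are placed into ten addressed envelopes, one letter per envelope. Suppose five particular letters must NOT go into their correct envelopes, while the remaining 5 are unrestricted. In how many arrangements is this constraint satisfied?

Let A_j be the event that the j-th constrained one is fixed. By inclusion-exclusion over the 5 events:
Σ_{j=0}^{5} (-1)^j C(5,j)(10-j)!
= C(5,0)·10! - C(5,1)·9! + C(5,2)·8! - C(5,3)·7! + C(5,4)·6! - C(5,5)·5!
= 3628800 - 1814400 + 403200 - 50400 + 3600 - 120
= 2170680

2170680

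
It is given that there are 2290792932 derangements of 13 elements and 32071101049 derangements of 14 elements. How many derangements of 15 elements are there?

481066515734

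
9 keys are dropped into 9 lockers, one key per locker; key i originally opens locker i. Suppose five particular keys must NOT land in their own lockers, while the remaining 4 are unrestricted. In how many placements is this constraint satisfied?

Let A_j be the event that the j-th constrained one is fixed. By inclusion-exclusion over the 5 events:
Σ_{j=0}^{5} (-1)^j C(5,j)(9-j)!
= C(5,0)·9! - C(5,1)·8! + C(5,2)·7! - C(5,3)·6! + C(5,4)·5! - C(5,5)·4!
= 362880 - 201600 + 50400 - 7200 + 600 - 24
= 205056

205056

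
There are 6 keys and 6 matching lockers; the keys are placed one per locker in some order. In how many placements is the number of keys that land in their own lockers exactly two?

Choose which 2 of the 6 are fixed: C(6,2) = 15.
The remaining 4 must be deranged: !4 = 9.
Total: 15 × 9 = 135.

135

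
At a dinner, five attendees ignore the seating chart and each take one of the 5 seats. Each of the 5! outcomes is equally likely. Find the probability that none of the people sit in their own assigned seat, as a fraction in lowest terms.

11/30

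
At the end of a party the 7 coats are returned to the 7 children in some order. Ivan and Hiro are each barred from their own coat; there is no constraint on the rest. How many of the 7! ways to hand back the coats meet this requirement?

3720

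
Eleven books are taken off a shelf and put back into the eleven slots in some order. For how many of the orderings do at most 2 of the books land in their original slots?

Sum C(11,i)·!(11-i) for i = 0..2:
  i=0: C(11,0)·!11 = 1·14684570 = 14684570
  i=1: C(11,1)·!10 = 11·1334961 = 14684571
  i=2: C(11,2)·!9 = 55·133496 = 7342280
Total = 36711421.

36711421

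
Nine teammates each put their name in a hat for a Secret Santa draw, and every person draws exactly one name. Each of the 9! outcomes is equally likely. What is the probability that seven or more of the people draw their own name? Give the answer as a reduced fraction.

37/362880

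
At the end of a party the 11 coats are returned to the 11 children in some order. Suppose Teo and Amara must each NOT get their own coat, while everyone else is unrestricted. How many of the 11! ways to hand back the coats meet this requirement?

Let A_j be the event that the j-th constrained one is fixed. By inclusion-exclusion over the 2 events:
Σ_{j=0}^{2} (-1)^j C(2,j)(11-j)!
= C(2,0)·11! - C(2,1)·10! + C(2,2)·9!
= 39916800 - 7257600 + 362880
= 33022080

33022080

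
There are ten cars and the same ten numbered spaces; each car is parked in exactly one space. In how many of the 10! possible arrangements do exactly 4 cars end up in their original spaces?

Choose which 4 of the 10 are fixed: C(10,4) = 210.
The remaining 6 must be deranged: !6 = 265.
Total: 210 × 265 = 55650.

55650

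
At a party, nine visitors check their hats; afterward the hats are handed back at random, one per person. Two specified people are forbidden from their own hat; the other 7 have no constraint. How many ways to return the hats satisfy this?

287280

Let A_j be the event that the j-th constrained one is fixed. By inclusion-exclusion over the 2 events:
Σ_{j=0}^{2} (-1)^j C(2,j)(9-j)!
= C(2,0)·9! - C(2,1)·8! + C(2,2)·7!
= 362880 - 80640 + 5040
= 287280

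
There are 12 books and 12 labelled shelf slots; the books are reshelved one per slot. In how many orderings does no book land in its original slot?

!12 = 12! · Σ_{k=0}^{12} (-1)^k/k!
= 12! - 12!/1! + 12!/2! - 12!/3! + 12!/4! - 12!/5! + 12!/6! - 12!/7! + 12!/8! - 12!/9! + 12!/10! - 12!/11! + 12!/12!
= 479001600 - 479001600 + 239500800 - 79833600 + 19958400 - 3991680 + 665280 - 95040 + 11880 - 1320 + 132 - 12 + 1
= 176214841

176214841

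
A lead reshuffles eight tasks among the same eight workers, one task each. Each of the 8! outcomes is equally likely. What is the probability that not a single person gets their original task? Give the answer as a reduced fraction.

2119/5760

Favorable outcomes: !8 = 14833.
Total outcomes: 8! = 40320.
Probability = 14833/40320 = 2119/5760.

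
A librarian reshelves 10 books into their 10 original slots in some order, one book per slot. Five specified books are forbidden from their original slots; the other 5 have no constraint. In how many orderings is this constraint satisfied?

Inclusion-exclusion on the 5 forbidden self-matches:
Σ_{j=0}^{5} (-1)^j C(5,j)(10-j)!
= C(5,0)·10! - C(5,1)·9! + C(5,2)·8! - C(5,3)·7! + C(5,4)·6! - C(5,5)·5!
= 3628800 - 1814400 + 403200 - 50400 + 3600 - 120
= 2170680

2170680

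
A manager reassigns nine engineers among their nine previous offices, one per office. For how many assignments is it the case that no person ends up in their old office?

133496

!9 is the nearest integer to 9!/e.
9! = 362880, and 362880/e ≈ 133496.09, so !9 = 133496.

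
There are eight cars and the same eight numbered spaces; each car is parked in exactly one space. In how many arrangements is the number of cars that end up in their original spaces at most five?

40291

Sum C(8,i)·!(8-i) for i = 0..5:
  i=0: C(8,0)·!8 = 1·14833 = 14833
  i=1: C(8,1)·!7 = 8·1854 = 14832
  i=2: C(8,2)·!6 = 28·265 = 7420
  i=3: C(8,3)·!5 = 56·44 = 2464
  i=4: C(8,4)·!4 = 70·9 = 630
  i=5: C(8,5)·!3 = 56·2 = 112
Total = 40291.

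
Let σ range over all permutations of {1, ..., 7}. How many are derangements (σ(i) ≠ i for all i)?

1854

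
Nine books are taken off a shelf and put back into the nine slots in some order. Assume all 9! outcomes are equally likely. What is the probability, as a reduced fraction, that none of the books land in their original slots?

Favorable outcomes: !9 = 133496.
Total outcomes: 9! = 362880.
Probability = 133496/362880 = 16687/45360.

16687/45360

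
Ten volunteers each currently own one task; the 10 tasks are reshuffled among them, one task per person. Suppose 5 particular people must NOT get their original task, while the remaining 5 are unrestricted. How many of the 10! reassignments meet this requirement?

2170680

Let A_j be the event that the j-th constrained one is fixed. By inclusion-exclusion over the 5 events:
Σ_{j=0}^{5} (-1)^j C(5,j)(10-j)!
= C(5,0)·10! - C(5,1)·9! + C(5,2)·8! - C(5,3)·7! + C(5,4)·6! - C(5,5)·5!
= 3628800 - 1814400 + 403200 - 50400 + 3600 - 120
= 2170680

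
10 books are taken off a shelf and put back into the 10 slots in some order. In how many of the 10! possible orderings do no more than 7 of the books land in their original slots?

Sum C(10,i)·!(10-i) for i = 0..7:
  i=0: C(10,0)·!10 = 1·1334961 = 1334961
  i=1: C(10,1)·!9 = 10·133496 = 1334960
  i=2: C(10,2)·!8 = 45·14833 = 667485
  i=3: C(10,3)·!7 = 120·1854 = 222480
  i=4: C(10,4)·!6 = 210·265 = 55650
  i=5: C(10,5)·!5 = 252·44 = 11088
  i=6: C(10,6)·!4 = 210·9 = 1890
  i=7: C(10,7)·!3 = 120·2 = 240
Total = 3628754.

3628754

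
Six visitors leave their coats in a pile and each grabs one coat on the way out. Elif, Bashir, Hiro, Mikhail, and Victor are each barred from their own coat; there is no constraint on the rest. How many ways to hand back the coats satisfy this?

Inclusion-exclusion on the 5 forbidden self-matches:
Σ_{j=0}^{5} (-1)^j C(5,j)(6-j)!
= C(5,0)·6! - C(5,1)·5! + C(5,2)·4! - C(5,3)·3! + C(5,4)·2! - C(5,5)·1!
= 720 - 600 + 240 - 60 + 10 - 1
= 309

309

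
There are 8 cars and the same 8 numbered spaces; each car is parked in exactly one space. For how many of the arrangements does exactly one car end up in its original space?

Choose which one of the 8 is fixed: C(8,1) = 8.
The other 7 form a derangement: !7 = 1854.
Total: 8 × 1854 = 14832.

14832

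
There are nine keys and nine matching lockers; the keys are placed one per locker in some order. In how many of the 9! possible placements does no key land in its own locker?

!9 = 9! · Σ_{k=0}^{9} (-1)^k/k!
= 9! - 9!/1! + 9!/2! - 9!/3! + 9!/4! - 9!/5! + 9!/6! - 9!/7! + 9!/8! - 9!/9!
= 362880 - 362880 + 181440 - 60480 + 15120 - 3024 + 504 - 72 + 9 - 1
= 133496

133496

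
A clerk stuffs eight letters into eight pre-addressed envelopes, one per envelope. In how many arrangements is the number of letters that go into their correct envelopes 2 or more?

# with exactly i fixed is C(8,i)·!(8-i); sum over i=2..8:
  i=2: C(8,2)·!6 = 28·265 = 7420
  i=3: C(8,3)·!5 = 56·44 = 2464
  i=4: C(8,4)·!4 = 70·9 = 630
  i=5: C(8,5)·!3 = 56·2 = 112
  i=6: C(8,6)·!2 = 28·1 = 28
  i=7: C(8,7)·!1 = 8·0 = 0
  i=8: C(8,8)·!0 = 1·1 = 1
Total = 10655.

10655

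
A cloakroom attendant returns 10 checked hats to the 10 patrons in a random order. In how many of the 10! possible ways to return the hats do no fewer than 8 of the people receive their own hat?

46

Sum C(10,i)·!(10-i) for i = 8..10:
  i=8: C(10,8)·!2 = 45·1 = 45
  i=9: C(10,9)·!1 = 10·0 = 0
  i=10: C(10,10)·!0 = 1·1 = 1
Total = 46.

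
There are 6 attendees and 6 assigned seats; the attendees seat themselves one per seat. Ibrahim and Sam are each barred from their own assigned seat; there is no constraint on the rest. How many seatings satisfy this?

504

Let A_j be the event that the j-th constrained one is fixed. By inclusion-exclusion over the 2 events:
Σ_{j=0}^{2} (-1)^j C(2,j)(6-j)!
= C(2,0)·6! - C(2,1)·5! + C(2,2)·4!
= 720 - 240 + 24
= 504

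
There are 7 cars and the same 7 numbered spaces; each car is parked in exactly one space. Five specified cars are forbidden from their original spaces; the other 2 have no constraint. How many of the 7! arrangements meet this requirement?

Let A_j be the event that the j-th constrained one is fixed. By inclusion-exclusion over the 5 events:
Σ_{j=0}^{5} (-1)^j C(5,j)(7-j)!
= C(5,0)·7! - C(5,1)·6! + C(5,2)·5! - C(5,3)·4! + C(5,4)·3! - C(5,5)·2!
= 5040 - 3600 + 1200 - 240 + 30 - 2
= 2428

2428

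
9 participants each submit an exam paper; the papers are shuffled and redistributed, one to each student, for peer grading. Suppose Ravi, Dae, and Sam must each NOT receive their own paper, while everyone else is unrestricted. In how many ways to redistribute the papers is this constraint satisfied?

Inclusion-exclusion on the 3 forbidden self-matches:
Σ_{j=0}^{3} (-1)^j C(3,j)(9-j)!
= C(3,0)·9! - C(3,1)·8! + C(3,2)·7! - C(3,3)·6!
= 362880 - 120960 + 15120 - 720
= 256320

256320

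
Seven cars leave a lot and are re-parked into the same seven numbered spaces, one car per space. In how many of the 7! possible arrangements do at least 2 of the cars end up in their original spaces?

1331

# with exactly i fixed is C(7,i)·!(7-i); sum over i=2..7:
  i=2: C(7,2)·!5 = 21·44 = 924
  i=3: C(7,3)·!4 = 35·9 = 315
  i=4: C(7,4)·!3 = 35·2 = 70
  i=5: C(7,5)·!2 = 21·1 = 21
  i=6: C(7,6)·!1 = 7·0 = 0
  i=7: C(7,7)·!0 = 1·1 = 1
Total = 1331.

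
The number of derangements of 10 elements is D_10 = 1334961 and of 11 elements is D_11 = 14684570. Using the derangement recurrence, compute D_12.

176214841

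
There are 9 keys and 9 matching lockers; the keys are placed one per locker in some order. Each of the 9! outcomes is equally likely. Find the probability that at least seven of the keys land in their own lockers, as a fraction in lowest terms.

37/362880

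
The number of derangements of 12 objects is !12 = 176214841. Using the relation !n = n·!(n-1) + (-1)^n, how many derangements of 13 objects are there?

2290792932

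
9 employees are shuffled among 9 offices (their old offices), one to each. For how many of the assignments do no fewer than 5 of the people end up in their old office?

1339

# with exactly i fixed is C(9,i)·!(9-i); sum over i=5..9:
  i=5: C(9,5)·!4 = 126·9 = 1134
  i=6: C(9,6)·!3 = 84·2 = 168
  i=7: C(9,7)·!2 = 36·1 = 36
  i=8: C(9,8)·!1 = 9·0 = 0
  i=9: C(9,9)·!0 = 1·1 = 1
Total = 1339.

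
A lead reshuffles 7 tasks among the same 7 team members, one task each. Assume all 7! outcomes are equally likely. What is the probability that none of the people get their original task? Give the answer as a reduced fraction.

103/280

Favorable outcomes: !7 = 1854.
Total outcomes: 7! = 5040.
Probability = 1854/5040 = 103/280.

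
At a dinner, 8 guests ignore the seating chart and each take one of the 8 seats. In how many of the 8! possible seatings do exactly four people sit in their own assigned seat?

Choose which 4 of the 8 are fixed: C(8,4) = 70.
The other 4 form a derangement: !4 = 9.
Total: 70 × 9 = 630.

630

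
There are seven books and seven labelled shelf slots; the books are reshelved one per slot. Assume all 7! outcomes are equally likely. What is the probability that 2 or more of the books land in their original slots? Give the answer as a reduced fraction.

Favorable outcomes: Σ_{i≥2} C(7,i)·!(7-i) = 21·44 + 35·9 + 35·2 + 21·1 + 7·0 + 1·1 = 1331.
Total outcomes: 7! = 5040.
Probability = 1331/5040 = 1331/5040.

1331/5040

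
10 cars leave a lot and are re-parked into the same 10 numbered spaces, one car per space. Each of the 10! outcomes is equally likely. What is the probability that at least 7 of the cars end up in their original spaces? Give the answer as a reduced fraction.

Favorable outcomes: Σ_{i≥7} C(10,i)·!(10-i) = 120·2 + 45·1 + 10·0 + 1·1 = 286.
Total outcomes: 10! = 3628800.
Probability = 286/3628800 = 143/1814400.

143/1814400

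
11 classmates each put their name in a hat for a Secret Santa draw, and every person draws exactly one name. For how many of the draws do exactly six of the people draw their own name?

20328

Choose which 6 of the 11 are fixed: C(11,6) = 462.
The other 5 form a derangement: !5 = 44.
Total: 462 × 44 = 20328.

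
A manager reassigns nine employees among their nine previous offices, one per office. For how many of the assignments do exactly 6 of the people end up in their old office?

168

Pick the 6 fixed positions: C(9,6) = 84 ways.
The other 3 form a derangement: !3 = 2.
Total: 84 × 2 = 168.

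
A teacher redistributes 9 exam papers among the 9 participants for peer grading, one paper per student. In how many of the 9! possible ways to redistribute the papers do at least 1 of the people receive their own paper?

# with exactly i fixed is C(9,i)·!(9-i); sum over i=1..9:
  i=1: C(9,1)·!8 = 9·14833 = 133497
  i=2: C(9,2)·!7 = 36·1854 = 66744
  i=3: C(9,3)·!6 = 84·265 = 22260
  i=4: C(9,4)·!5 = 126·44 = 5544
  i=5: C(9,5)·!4 = 126·9 = 1134
  i=6: C(9,6)·!3 = 84·2 = 168
  i=7: C(9,7)·!2 = 36·1 = 36
  i=8: C(9,8)·!1 = 9·0 = 0
  i=9: C(9,9)·!0 = 1·1 = 1
Total = 229384.

229384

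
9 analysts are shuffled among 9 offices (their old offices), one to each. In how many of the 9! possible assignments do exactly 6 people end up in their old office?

168

Choose which 6 of the 9 are fixed: C(9,6) = 84.
The remaining 3 must be deranged: !3 = 2.
Total: 84 × 2 = 168.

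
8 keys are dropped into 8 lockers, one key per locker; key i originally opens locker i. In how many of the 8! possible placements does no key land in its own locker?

14833

Recurrence: !8 = 8·!7 + (-1)^8.
!8 = 8·1854 + 1 = 14833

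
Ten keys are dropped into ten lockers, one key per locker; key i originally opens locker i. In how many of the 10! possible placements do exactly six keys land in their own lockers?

1890

Pick the 6 fixed positions: C(10,6) = 210 ways.
The remaining 4 must be deranged: !4 = 9.
Total: 210 × 9 = 1890.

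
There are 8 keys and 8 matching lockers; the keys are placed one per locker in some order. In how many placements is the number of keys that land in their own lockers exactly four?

Pick the 4 fixed positions: C(8,4) = 70 ways.
The remaining 4 must be deranged: !4 = 9.
Total: 70 × 9 = 630.

630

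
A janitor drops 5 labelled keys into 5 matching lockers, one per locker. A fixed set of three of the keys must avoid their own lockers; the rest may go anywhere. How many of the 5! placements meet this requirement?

64

Let A_j be the event that the j-th constrained one is fixed. By inclusion-exclusion over the 3 events:
Σ_{j=0}^{3} (-1)^j C(3,j)(5-j)!
= C(3,0)·5! - C(3,1)·4! + C(3,2)·3! - C(3,3)·2!
= 120 - 72 + 18 - 2
= 64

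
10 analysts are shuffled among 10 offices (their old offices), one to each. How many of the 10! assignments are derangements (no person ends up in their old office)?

1334961

The subfactorial !10 = [10!/e] (nearest integer).
10! = 3628800, and 3628800/e ≈ 1334960.92, so !10 = 1334961.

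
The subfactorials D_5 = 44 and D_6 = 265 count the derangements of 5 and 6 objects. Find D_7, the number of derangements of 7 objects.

1854

D_7 = (7-1)·(D_6 + D_5) = 6·(265 + 44) = 6·309 = 1854.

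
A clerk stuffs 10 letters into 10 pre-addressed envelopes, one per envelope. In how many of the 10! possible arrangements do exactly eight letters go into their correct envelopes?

45

Pick the 8 fixed positions: C(10,8) = 45 ways.
The remaining 2 must be deranged: !2 = 1.
Total: 45 × 1 = 45.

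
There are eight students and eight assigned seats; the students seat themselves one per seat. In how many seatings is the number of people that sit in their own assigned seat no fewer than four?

771

Sum C(8,i)·!(8-i) for i = 4..8:
  i=4: C(8,4)·!4 = 70·9 = 630
  i=5: C(8,5)·!3 = 56·2 = 112
  i=6: C(8,6)·!2 = 28·1 = 28
  i=7: C(8,7)·!1 = 8·0 = 0
  i=8: C(8,8)·!0 = 1·1 = 1
Total = 771.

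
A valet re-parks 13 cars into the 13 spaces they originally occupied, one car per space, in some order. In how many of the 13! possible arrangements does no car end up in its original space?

2290792932

The number of derangements of 13 is !13 = Σ_{k=0}^{13} (-1)^k·13!/k!
= 13! - 13!/1! + 13!/2! - 13!/3! + 13!/4! - 13!/5! + 13!/6! - 13!/7! + 13!/8! - 13!/9! + 13!/10! - 13!/11! + 13!/12! - 13!/13!
= 6227020800 - 6227020800 + 3113510400 - 1037836800 + 259459200 - 51891840 + 8648640 - 1235520 + 154440 - 17160 + 1716 - 156 + 13 - 1
= 2290792932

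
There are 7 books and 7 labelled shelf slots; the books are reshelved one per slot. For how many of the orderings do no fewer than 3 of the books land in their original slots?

407

# with exactly i fixed is C(7,i)·!(7-i); sum over i=3..7:
  i=3: C(7,3)·!4 = 35·9 = 315
  i=4: C(7,4)·!3 = 35·2 = 70
  i=5: C(7,5)·!2 = 21·1 = 21
  i=6: C(7,6)·!1 = 7·0 = 0
  i=7: C(7,7)·!0 = 1·1 = 1
Total = 407.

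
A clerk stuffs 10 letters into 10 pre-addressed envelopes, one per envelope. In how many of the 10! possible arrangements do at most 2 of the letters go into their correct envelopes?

3337406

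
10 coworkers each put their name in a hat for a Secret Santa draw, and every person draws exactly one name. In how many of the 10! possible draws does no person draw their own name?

1334961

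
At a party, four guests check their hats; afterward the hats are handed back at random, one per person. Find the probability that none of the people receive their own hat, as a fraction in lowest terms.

Favorable outcomes: !4 = 9.
Total outcomes: 4! = 24.
Probability = 9/24 = 3/8.

3/8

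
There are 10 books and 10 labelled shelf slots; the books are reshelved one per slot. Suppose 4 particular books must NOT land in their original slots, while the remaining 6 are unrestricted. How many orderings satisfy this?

2399760

Let A_j be the event that the j-th constrained one is fixed. By inclusion-exclusion over the 4 events:
Σ_{j=0}^{4} (-1)^j C(4,j)(10-j)!
= C(4,0)·10! - C(4,1)·9! + C(4,2)·8! - C(4,3)·7! + C(4,4)·6!
= 3628800 - 1451520 + 241920 - 20160 + 720
= 2399760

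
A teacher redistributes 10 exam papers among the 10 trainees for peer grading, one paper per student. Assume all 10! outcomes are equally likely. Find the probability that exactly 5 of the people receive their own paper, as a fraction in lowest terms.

11/3600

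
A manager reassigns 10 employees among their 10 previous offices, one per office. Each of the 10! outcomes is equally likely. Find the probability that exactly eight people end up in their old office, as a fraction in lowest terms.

1/80640

Favorable outcomes: C(10,8)·!2 = 45·1 = 45.
Total outcomes: 10! = 3628800.
Probability = 45/3628800 = 1/80640.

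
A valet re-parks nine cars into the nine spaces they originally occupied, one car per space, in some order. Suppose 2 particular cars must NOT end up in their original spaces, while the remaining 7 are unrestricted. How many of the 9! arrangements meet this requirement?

287280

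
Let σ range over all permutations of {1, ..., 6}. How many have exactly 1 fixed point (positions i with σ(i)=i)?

264

Choose which one of the 6 is fixed: C(6,1) = 6.
The remaining 5 must be deranged: !5 = 44.
Total: 6 × 44 = 264.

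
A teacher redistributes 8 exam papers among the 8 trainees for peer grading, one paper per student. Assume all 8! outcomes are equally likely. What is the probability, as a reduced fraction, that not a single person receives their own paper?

Favorable outcomes: !8 = 14833.
Total outcomes: 8! = 40320.
Probability = 14833/40320 = 2119/5760.

2119/5760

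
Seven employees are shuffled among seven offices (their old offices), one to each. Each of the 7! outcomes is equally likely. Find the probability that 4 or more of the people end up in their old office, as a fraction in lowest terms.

Favorable outcomes: Σ_{i≥4} C(7,i)·!(7-i) = 35·2 + 21·1 + 7·0 + 1·1 = 92.
Total outcomes: 7! = 5040.
Probability = 92/5040 = 23/1260.

23/1260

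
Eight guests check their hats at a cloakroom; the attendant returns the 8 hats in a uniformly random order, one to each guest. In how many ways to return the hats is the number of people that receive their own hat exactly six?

28

Pick the 6 fixed positions: C(8,6) = 28 ways.
The remaining 2 must be deranged: !2 = 1.
Total: 28 × 1 = 28.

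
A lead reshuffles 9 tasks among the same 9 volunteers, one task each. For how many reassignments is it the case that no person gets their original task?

133496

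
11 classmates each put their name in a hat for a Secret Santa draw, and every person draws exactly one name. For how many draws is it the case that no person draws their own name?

!11 = 11! · Σ_{k=0}^{11} (-1)^k/k!
= 11! - 11!/1! + 11!/2! - 11!/3! + 11!/4! - 11!/5! + 11!/6! - 11!/7! + 11!/8! - 11!/9! + 11!/10! - 11!/11!
= 39916800 - 39916800 + 19958400 - 6652800 + 1663200 - 332640 + 55440 - 7920 + 990 - 110 + 11 - 1
= 14684570

14684570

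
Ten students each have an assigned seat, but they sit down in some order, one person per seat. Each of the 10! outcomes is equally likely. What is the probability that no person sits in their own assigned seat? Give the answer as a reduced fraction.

16481/44800

Favorable outcomes: !10 = 1334961.
Total outcomes: 10! = 3628800.
Probability = 1334961/3628800 = 16481/44800.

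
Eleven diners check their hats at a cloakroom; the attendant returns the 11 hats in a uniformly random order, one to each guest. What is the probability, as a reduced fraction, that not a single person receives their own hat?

1468457/3991680

Favorable outcomes: !11 = 14684570.
Total outcomes: 11! = 39916800.
Probability = 14684570/39916800 = 1468457/3991680.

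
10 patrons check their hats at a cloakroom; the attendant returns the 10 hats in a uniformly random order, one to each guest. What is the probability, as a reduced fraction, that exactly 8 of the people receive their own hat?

1/80640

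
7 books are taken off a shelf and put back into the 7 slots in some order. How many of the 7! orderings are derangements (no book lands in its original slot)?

1854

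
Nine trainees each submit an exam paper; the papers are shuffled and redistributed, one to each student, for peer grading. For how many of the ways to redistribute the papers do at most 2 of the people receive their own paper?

# with exactly i fixed is C(9,i)·!(9-i); sum over i=0..2:
  i=0: C(9,0)·!9 = 1·133496 = 133496
  i=1: C(9,1)·!8 = 9·14833 = 133497
  i=2: C(9,2)·!7 = 36·1854 = 66744
Total = 333737.

333737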